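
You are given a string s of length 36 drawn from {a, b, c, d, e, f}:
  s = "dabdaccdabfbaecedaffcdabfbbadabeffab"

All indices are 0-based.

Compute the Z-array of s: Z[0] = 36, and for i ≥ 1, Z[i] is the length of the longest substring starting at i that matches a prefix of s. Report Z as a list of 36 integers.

Z[0]=36
i=1: i≥r, start 0; Z[1]=0
i=2: i≥r, start 0; Z[2]=0
i=3: i≥r, start 0; Z[3]=2 scan→box=[3,5)
i=4: min(r-i=1, Z[1]=0)=0; Z[4]=0
i=5: i≥r, start 0; Z[5]=0
i=6: i≥r, start 0; Z[6]=0
i=7: i≥r, start 0; Z[7]=3 scan→box=[7,10)
i=8: min(r-i=2, Z[1]=0)=0; Z[8]=0
i=9: min(r-i=1, Z[2]=0)=0; Z[9]=0
i=10: i≥r, start 0; Z[10]=0
i=11: i≥r, start 0; Z[11]=0
i=12: i≥r, start 0; Z[12]=0
i=13: i≥r, start 0; Z[13]=0
i=14: i≥r, start 0; Z[14]=0
i=15: i≥r, start 0; Z[15]=0
i=16: i≥r, start 0; Z[16]=2 scan→box=[16,18)
i=17: min(r-i=1, Z[1]=0)=0; Z[17]=0
i=18: i≥r, start 0; Z[18]=0
i=19: i≥r, start 0; Z[19]=0
i=20: i≥r, start 0; Z[20]=0
i=21: i≥r, start 0; Z[21]=3 scan→box=[21,24)
i=22: min(r-i=2, Z[1]=0)=0; Z[22]=0
i=23: min(r-i=1, Z[2]=0)=0; Z[23]=0
i=24: i≥r, start 0; Z[24]=0
i=25: i≥r, start 0; Z[25]=0
i=26: i≥r, start 0; Z[26]=0
i=27: i≥r, start 0; Z[27]=0
i=28: i≥r, start 0; Z[28]=3 scan→box=[28,31)
i=29: min(r-i=2, Z[1]=0)=0; Z[29]=0
i=30: min(r-i=1, Z[2]=0)=0; Z[30]=0
i=31: i≥r, start 0; Z[31]=0
i=32: i≥r, start 0; Z[32]=0
i=33: i≥r, start 0; Z[33]=0
i=34: i≥r, start 0; Z[34]=0
i=35: i≥r, start 0; Z[35]=0

[36, 0, 0, 2, 0, 0, 0, 3, 0, 0, 0, 0, 0, 0, 0, 0, 2, 0, 0, 0, 0, 3, 0, 0, 0, 0, 0, 0, 3, 0, 0, 0, 0, 0, 0, 0]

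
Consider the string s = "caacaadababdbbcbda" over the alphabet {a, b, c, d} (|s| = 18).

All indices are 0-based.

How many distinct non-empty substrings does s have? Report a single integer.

sorted suffixes:
  #0 SA[0]=17  'a'
  #1 SA[1]=1  'aacaadababdbbcbda'
  #2 SA[2]=4  'aadababdbbcbda'
  #3 SA[3]=7  'ababdbbcbda'
  #4 SA[4]=9  'abdbbcbda'
  #5 SA[5]=2  'acaadababdbbcbda'
  #6 SA[6]=5  'adababdbbcbda'
  #7 SA[7]=8  'babdbbcbda'
  #8 SA[8]=12  'bbcbda'
  #9 SA[9]=13  'bcbda'
  #10 SA[10]=15  'bda'
  #11 SA[11]=10  'bdbbcbda'
  #12 SA[12]=0  'caacaadababdbbcbda'
  #13 SA[13]=3  'caadababdbbcbda'
  #14 SA[14]=14  'cbda'
  #15 SA[15]=16  'da'
  #16 SA[16]=6  'dababdbbcbda'
  #17 SA[17]=11  'dbbcbda'

SA = [17, 1, 4, 7, 9, 2, 5, 8, 12, 13, 15, 10, 0, 3, 14, 16, 6, 11]
[i] adj suffixes → lcp
  [1] 17/1 → 1 ('a')
  [2] 1/4 → 2 ('aa')
  [3] 4/7 → 1 ('a')
  [4] 7/9 → 2 ('ab')
  [5] 9/2 → 1 ('a')
  [6] 2/5 → 1 ('a')
  [7] 5/8 → 0 ('')
  [8] 8/12 → 1 ('b')
  [9] 12/13 → 1 ('b')
  [10] 13/15 → 1 ('b')
  [11] 15/10 → 2 ('bd')
  [12] 10/0 → 0 ('')
  [13] 0/3 → 3 ('caa')
  [14] 3/14 → 1 ('c')
  [15] 14/16 → 0 ('')
  [16] 16/6 → 2 ('da')
  [17] 6/11 → 1 ('d')

n(n+1)/2 = 18·19/2 = 171
Σ LCP = 0 + 1 + 2 + 1 + 2 + 1 + 1 + 0 + 1 + 1 + 1 + 2 + 0 + 3 + 1 + 0 + 2 + 1 = 20
distinct = 171 − 20 = 151

151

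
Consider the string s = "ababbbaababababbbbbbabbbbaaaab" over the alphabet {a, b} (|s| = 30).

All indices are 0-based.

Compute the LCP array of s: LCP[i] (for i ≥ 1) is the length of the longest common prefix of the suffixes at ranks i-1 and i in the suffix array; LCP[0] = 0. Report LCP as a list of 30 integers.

[0, 3, 2, 3, 1, 2, 6, 4, 6, 2, 4, 5, 0, 1, 3, 2, 5, 3, 5, 6, 1, 4, 3, 2, 5, 4, 3, 5, 4, 5]

rank | idx | suffix
   0 |  25 | aaaab
   1 |  26 | aaab
   2 |  27 | aab
   3 |   6 | aababababbbbbbabbbbaaaab
   4 |  28 | ab
   5 |   7 | ababababbbbbbabbbbaaaab
   6 |   9 | abababbbbbbabbbbaaaab
   7 |   0 | ababbbaababababbbbbbabbbbaaaab
   8 |  11 | ababbbbbbabbbbaaaab
   9 |   2 | abbbaababababbbbbbabbbbaaaab
  10 |  20 | abbbbaaaab
  11 |  13 | abbbbbbabbbbaaaab
  12 |  29 | b
  13 |  24 | baaaab
  14 |   5 | baababababbbbbbabbbbaaaab
  15 |   8 | babababbbbbbabbbbaaaab
  16 |  10 | bababbbbbbabbbbaaaab
  17 |   1 | babbbaababababbbbbbabbbbaaaab
  18 |  19 | babbbbaaaab
  19 |  12 | babbbbbbabbbbaaaab
  20 |  23 | bbaaaab
  21 |   4 | bbaababababbbbbbabbbbaaaab
  22 |  18 | bbabbbbaaaab
  23 |  22 | bbbaaaab
  24 |   3 | bbbaababababbbbbbabbbbaaaab
  25 |  17 | bbbabbbbaaaab
  26 |  21 | bbbbaaaab
  27 |  16 | bbbbabbbbaaaab
  28 |  15 | bbbbbabbbbaaaab
  29 |  14 | bbbbbbabbbbaaaab

SA = [25, 26, 27, 6, 28, 7, 9, 0, 11, 2, 20, 13, 29, 24, 5, 8, 10, 1, 19, 12, 23, 4, 18, 22, 3, 17, 21, 16, 15, 14]
rank  pair      lcp
   1  s[25:],s[26:]  3  'aaa'
   2  s[26:],s[27:]  2  'aa'
   3  s[27:],s[6:]  3  'aab'
   4  s[6:],s[28:]  1  'a'
   5  s[28:],s[7:]  2  'ab'
   6  s[7:],s[9:]  6  'ababab'
   7  s[9:],s[0:]  4  'abab'
   8  s[0:],s[11:]  6  'ababbb'
   9  s[11:],s[2:]  2  'ab'
  10  s[2:],s[20:]  4  'abbb'
  11  s[20:],s[13:]  5  'abbbb'
  12  s[13:],s[29:]  0  ''
  13  s[29:],s[24:]  1  'b'
  14  s[24:],s[5:]  3  'baa'
  15  s[5:],s[8:]  2  'ba'
  16  s[8:],s[10:]  5  'babab'
  17  s[10:],s[1:]  3  'bab'
  18  s[1:],s[19:]  5  'babbb'
  19  s[19:],s[12:]  6  'babbbb'
  20  s[12:],s[23:]  1  'b'
  21  s[23:],s[4:]  4  'bbaa'
  22  s[4:],s[18:]  3  'bba'
  23  s[18:],s[22:]  2  'bb'
  24  s[22:],s[3:]  5  'bbbaa'
  25  s[3:],s[17:]  4  'bbba'
  26  s[17:],s[21:]  3  'bbb'
  27  s[21:],s[16:]  5  'bbbba'
  28  s[16:],s[15:]  4  'bbbb'
  29  s[15:],s[14:]  5  'bbbbb'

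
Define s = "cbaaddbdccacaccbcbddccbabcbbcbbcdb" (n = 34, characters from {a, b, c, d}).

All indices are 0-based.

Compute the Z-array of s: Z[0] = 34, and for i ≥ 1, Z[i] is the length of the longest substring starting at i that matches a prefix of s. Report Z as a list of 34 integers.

Z[0]=34
i=1: outside box; Z[1]=0
i=2: outside box; Z[2]=0
i=3: outside box; Z[3]=0
i=4: outside box; Z[4]=0
i=5: outside box; Z[5]=0
i=6: outside box; Z[6]=0
i=7: outside box; Z[7]=0
i=8: outside box; Z[8]=1 extend→box=[8,9)
i=9: outside box; Z[9]=1 extend→box=[9,10)
i=10: outside box; Z[10]=0
i=11: outside box; Z[11]=1 extend→box=[11,12)
i=12: outside box; Z[12]=0
i=13: outside box; Z[13]=1 extend→box=[13,14)
i=14: outside box; Z[14]=2 extend→box=[14,16)
i=15: min(r-i=1, Z[1]=0)=0; Z[15]=0
i=16: outside box; Z[16]=2 extend→box=[16,18)
i=17: min(r-i=1, Z[1]=0)=0; Z[17]=0
i=18: outside box; Z[18]=0
i=19: outside box; Z[19]=0
i=20: outside box; Z[20]=1 extend→box=[20,21)
i=21: outside box; Z[21]=3 extend→box=[21,24)
i=22: min(r-i=2, Z[1]=0)=0; Z[22]=0
i=23: min(r-i=1, Z[2]=0)=0; Z[23]=0
i=24: outside box; Z[24]=0
i=25: outside box; Z[25]=2 extend→box=[25,27)
i=26: min(r-i=1, Z[1]=0)=0; Z[26]=0
i=27: outside box; Z[27]=0
i=28: outside box; Z[28]=2 extend→box=[28,30)
i=29: min(r-i=1, Z[1]=0)=0; Z[29]=0
i=30: outside box; Z[30]=0
i=31: outside box; Z[31]=1 extend→box=[31,32)
i=32: outside box; Z[32]=0
i=33: outside box; Z[33]=0

[34, 0, 0, 0, 0, 0, 0, 0, 1, 1, 0, 1, 0, 1, 2, 0, 2, 0, 0, 0, 1, 3, 0, 0, 0, 2, 0, 0, 2, 0, 0, 1, 0, 0]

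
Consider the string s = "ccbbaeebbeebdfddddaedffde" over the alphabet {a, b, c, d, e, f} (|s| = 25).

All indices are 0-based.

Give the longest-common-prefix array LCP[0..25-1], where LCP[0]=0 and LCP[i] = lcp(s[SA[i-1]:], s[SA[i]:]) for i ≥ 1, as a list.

[0, 2, 0, 1, 2, 1, 1, 0, 1, 0, 1, 2, 3, 1, 1, 2, 0, 1, 2, 1, 1, 3, 0, 2, 1]

rank→(start, suffix):
  0 → (18, 'aedffde')
  1 → (4, 'aeebbeebdfddddaedffde')
  2 → (3, 'baeebbeebdfddddaedffde')
  3 → (2, 'bbaeebbeebdfddddaedffde')
  4 → (7, 'bbeebdfddddaedffde')
  5 → (11, 'bdfddddaedffde')
  6 → (8, 'beebdfddddaedffde')
  7 → (1, 'cbbaeebbeebdfddddaedffde')
  8 → (0, 'ccbbaeebbeebdfddddaedffde')
  9 → (17, 'daedffde')
  10 → (16, 'ddaedffde')
  11 → (15, 'dddaedffde')
  12 → (14, 'ddddaedffde')
  13 → (23, 'de')
  14 → (12, 'dfddddaedffde')
  15 → (20, 'dffde')
  16 → (24, 'e')
  17 → (6, 'ebbeebdfddddaedffde')
  18 → (10, 'ebdfddddaedffde')
  19 → (19, 'edffde')
  20 → (5, 'eebbeebdfddddaedffde')
  21 → (9, 'eebdfddddaedffde')
  22 → (13, 'fddddaedffde')
  23 → (22, 'fde')
  24 → (21, 'ffde')

SA = [18, 4, 3, 2, 7, 11, 8, 1, 0, 17, 16, 15, 14, 23, 12, 20, 24, 6, 10, 19, 5, 9, 13, 22, 21]
[i] adj suffixes → lcp
  [1] 18/4 → 2 ('ae')
  [2] 4/3 → 0 ('')
  [3] 3/2 → 1 ('b')
  [4] 2/7 → 2 ('bb')
  [5] 7/11 → 1 ('b')
  [6] 11/8 → 1 ('b')
  [7] 8/1 → 0 ('')
  [8] 1/0 → 1 ('c')
  [9] 0/17 → 0 ('')
  [10] 17/16 → 1 ('d')
  [11] 16/15 → 2 ('dd')
  [12] 15/14 → 3 ('ddd')
  [13] 14/23 → 1 ('d')
  [14] 23/12 → 1 ('d')
  [15] 12/20 → 2 ('df')
  [16] 20/24 → 0 ('')
  [17] 24/6 → 1 ('e')
  [18] 6/10 → 2 ('eb')
  [19] 10/19 → 1 ('e')
  [20] 19/5 → 1 ('e')
  [21] 5/9 → 3 ('eeb')
  [22] 9/13 → 0 ('')
  [23] 13/22 → 2 ('fd')
  [24] 22/21 → 1 ('f')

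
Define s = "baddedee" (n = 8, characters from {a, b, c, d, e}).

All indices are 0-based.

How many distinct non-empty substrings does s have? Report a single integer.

rank | idx | suffix
   0 |   1 | addedee
   1 |   0 | baddedee
   2 |   2 | ddedee
   3 |   3 | dedee
   4 |   5 | dee
   5 |   7 | e
   6 |   4 | edee
   7 |   6 | ee

SA = [1, 0, 2, 3, 5, 7, 4, 6]
rank  pair      lcp
   1  s[1:],s[0:]  0  ''
   2  s[0:],s[2:]  0  ''
   3  s[2:],s[3:]  1  'd'
   4  s[3:],s[5:]  2  'de'
   5  s[5:],s[7:]  0  ''
   6  s[7:],s[4:]  1  'e'
   7  s[4:],s[6:]  1  'e'

n(n+1)/2 = 8·9/2 = 36
Σ LCP = 0 + 0 + 0 + 1 + 2 + 0 + 1 + 1 = 5
distinct = 36 − 5 = 31

31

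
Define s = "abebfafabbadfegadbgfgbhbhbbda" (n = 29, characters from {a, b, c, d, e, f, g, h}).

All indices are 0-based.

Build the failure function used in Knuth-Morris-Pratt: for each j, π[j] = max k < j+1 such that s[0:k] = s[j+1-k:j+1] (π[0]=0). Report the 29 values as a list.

π[0] = 0
j=1 s[j]='b': π[1]=0 (border '')
j=2 s[j]='e': π[2]=0 (border '')
j=3 s[j]='b': π[3]=0 (border '')
j=4 s[j]='f': π[4]=0 (border '')
j=5 s[j]='a': π[5]=1 (border 'a')
j=6 s[j]='f': k: 1→0; π[6]=0 (border '')
j=7 s[j]='a': π[7]=1 (border 'a')
j=8 s[j]='b': π[8]=2 (border 'ab')
j=9 s[j]='b': k: 2→0; π[9]=0 (border '')
j=10 s[j]='a': π[10]=1 (border 'a')
j=11 s[j]='d': k: 1→0; π[11]=0 (border '')
j=12 s[j]='f': π[12]=0 (border '')
j=13 s[j]='e': π[13]=0 (border '')
j=14 s[j]='g': π[14]=0 (border '')
j=15 s[j]='a': π[15]=1 (border 'a')
j=16 s[j]='d': k: 1→0; π[16]=0 (border '')
j=17 s[j]='b': π[17]=0 (border '')
j=18 s[j]='g': π[18]=0 (border '')
j=19 s[j]='f': π[19]=0 (border '')
j=20 s[j]='g': π[20]=0 (border '')
j=21 s[j]='b': π[21]=0 (border '')
j=22 s[j]='h': π[22]=0 (border '')
j=23 s[j]='b': π[23]=0 (border '')
j=24 s[j]='h': π[24]=0 (border '')
j=25 s[j]='b': π[25]=0 (border '')
j=26 s[j]='b': π[26]=0 (border '')
j=27 s[j]='d': π[27]=0 (border '')
j=28 s[j]='a': π[28]=1 (border 'a')

[0, 0, 0, 0, 0, 1, 0, 1, 2, 0, 1, 0, 0, 0, 0, 1, 0, 0, 0, 0, 0, 0, 0, 0, 0, 0, 0, 0, 1]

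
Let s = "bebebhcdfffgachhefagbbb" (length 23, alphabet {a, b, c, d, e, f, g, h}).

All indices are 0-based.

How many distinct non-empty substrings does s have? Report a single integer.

rank | idx | suffix
   0 |  12 | achhefagbbb
   1 |  18 | agbbb
   2 |  22 | b
   3 |  21 | bb
   4 |  20 | bbb
   5 |   0 | bebebhcdfffgachhefagbbb
   6 |   2 | bebhcdfffgachhefagbbb
   7 |   4 | bhcdfffgachhefagbbb
   8 |   6 | cdfffgachhefagbbb
   9 |  13 | chhefagbbb
  10 |   7 | dfffgachhefagbbb
  11 |   1 | ebebhcdfffgachhefagbbb
  12 |   3 | ebhcdfffgachhefagbbb
  13 |  16 | efagbbb
  14 |  17 | fagbbb
  15 |   8 | fffgachhefagbbb
  16 |   9 | ffgachhefagbbb
  17 |  10 | fgachhefagbbb
  18 |  11 | gachhefagbbb
  19 |  19 | gbbb
  20 |   5 | hcdfffgachhefagbbb
  21 |  15 | hefagbbb
  22 |  14 | hhefagbbb

SA = [12, 18, 22, 21, 20, 0, 2, 4, 6, 13, 7, 1, 3, 16, 17, 8, 9, 10, 11, 19, 5, 15, 14]
rank  pair      lcp
   1  s[12:],s[18:]  1  'a'
   2  s[18:],s[22:]  0  ''
   3  s[22:],s[21:]  1  'b'
   4  s[21:],s[20:]  2  'bb'
   5  s[20:],s[0:]  1  'b'
   6  s[0:],s[2:]  3  'beb'
   7  s[2:],s[4:]  1  'b'
   8  s[4:],s[6:]  0  ''
   9  s[6:],s[13:]  1  'c'
  10  s[13:],s[7:]  0  ''
  11  s[7:],s[1:]  0  ''
  12  s[1:],s[3:]  2  'eb'
  13  s[3:],s[16:]  1  'e'
  14  s[16:],s[17:]  0  ''
  15  s[17:],s[8:]  1  'f'
  16  s[8:],s[9:]  2  'ff'
  17  s[9:],s[10:]  1  'f'
  18  s[10:],s[11:]  0  ''
  19  s[11:],s[19:]  1  'g'
  20  s[19:],s[5:]  0  ''
  21  s[5:],s[15:]  1  'h'
  22  s[15:],s[14:]  1  'h'

n(n+1)/2 = 23·24/2 = 276
Σ LCP = 0 + 1 + 0 + 1 + 2 + 1 + 3 + 1 + 0 + 1 + 0 + 0 + 2 + 1 + 0 + 1 + 2 + 1 + 0 + 1 + 0 + 1 + 1 = 20
distinct = 276 − 20 = 256

256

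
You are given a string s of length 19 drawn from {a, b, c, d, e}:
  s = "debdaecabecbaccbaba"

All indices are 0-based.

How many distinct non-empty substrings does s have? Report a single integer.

170

rank | idx | suffix
   0 |  18 | a
   1 |  16 | aba
   2 |   7 | abecbaccbaba
   3 |  12 | accbaba
   4 |   4 | aecabecbaccbaba
   5 |  17 | ba
   6 |  15 | baba
   7 |  11 | baccbaba
   8 |   2 | bdaecabecbaccbaba
   9 |   8 | becbaccbaba
  10 |   6 | cabecbaccbaba
  11 |  14 | cbaba
  12 |  10 | cbaccbaba
  13 |  13 | ccbaba
  14 |   3 | daecabecbaccbaba
  15 |   0 | debdaecabecbaccbaba
  16 |   1 | ebdaecabecbaccbaba
  17 |   5 | ecabecbaccbaba
  18 |   9 | ecbaccbaba

SA = [18, 16, 7, 12, 4, 17, 15, 11, 2, 8, 6, 14, 10, 13, 3, 0, 1, 5, 9]
[i] adj suffixes → lcp
  [1] 18/16 → 1 ('a')
  [2] 16/7 → 2 ('ab')
  [3] 7/12 → 1 ('a')
  [4] 12/4 → 1 ('a')
  [5] 4/17 → 0 ('')
  [6] 17/15 → 2 ('ba')
  [7] 15/11 → 2 ('ba')
  [8] 11/2 → 1 ('b')
  [9] 2/8 → 1 ('b')
  [10] 8/6 → 0 ('')
  [11] 6/14 → 1 ('c')
  [12] 14/10 → 3 ('cba')
  [13] 10/13 → 1 ('c')
  [14] 13/3 → 0 ('')
  [15] 3/0 → 1 ('d')
  [16] 0/1 → 0 ('')
  [17] 1/5 → 1 ('e')
  [18] 5/9 → 2 ('ec')

n(n+1)/2 = 19·20/2 = 190
Σ LCP = 0 + 1 + 2 + 1 + 1 + 0 + 2 + 2 + 1 + 1 + 0 + 1 + 3 + 1 + 0 + 1 + 0 + 1 + 2 = 20
distinct = 190 − 20 = 170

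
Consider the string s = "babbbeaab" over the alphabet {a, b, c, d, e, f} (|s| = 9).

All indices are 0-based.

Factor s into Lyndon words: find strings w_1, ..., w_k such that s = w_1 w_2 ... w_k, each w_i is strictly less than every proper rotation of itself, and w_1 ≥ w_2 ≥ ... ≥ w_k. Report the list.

["b", "abbbe", "aab"]

emit factor 1: 'b' (i=0, period=1)
emit factor 2: 'abbbe' (i=1, period=5)
emit factor 3: 'aab' (i=6, period=3)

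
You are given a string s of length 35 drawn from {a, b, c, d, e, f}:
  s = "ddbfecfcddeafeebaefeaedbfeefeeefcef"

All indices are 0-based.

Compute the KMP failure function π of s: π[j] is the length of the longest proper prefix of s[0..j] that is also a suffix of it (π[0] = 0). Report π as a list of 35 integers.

[0, 1, 0, 0, 0, 0, 0, 0, 1, 2, 0, 0, 0, 0, 0, 0, 0, 0, 0, 0, 0, 0, 1, 0, 0, 0, 0, 0, 0, 0, 0, 0, 0, 0, 0]

π[0] = 0
j=1 s[j]='d': π[1]=1 (border 'd')
j=2 s[j]='b': k: 1→0; π[2]=0 (border '')
j=3 s[j]='f': π[3]=0 (border '')
j=4 s[j]='e': π[4]=0 (border '')
j=5 s[j]='c': π[5]=0 (border '')
j=6 s[j]='f': π[6]=0 (border '')
j=7 s[j]='c': π[7]=0 (border '')
j=8 s[j]='d': π[8]=1 (border 'd')
j=9 s[j]='d': π[9]=2 (border 'dd')
j=10 s[j]='e': k: 2→1→0; π[10]=0 (border '')
j=11 s[j]='a': π[11]=0 (border '')
j=12 s[j]='f': π[12]=0 (border '')
j=13 s[j]='e': π[13]=0 (border '')
j=14 s[j]='e': π[14]=0 (border '')
j=15 s[j]='b': π[15]=0 (border '')
j=16 s[j]='a': π[16]=0 (border '')
j=17 s[j]='e': π[17]=0 (border '')
j=18 s[j]='f': π[18]=0 (border '')
j=19 s[j]='e': π[19]=0 (border '')
j=20 s[j]='a': π[20]=0 (border '')
j=21 s[j]='e': π[21]=0 (border '')
j=22 s[j]='d': π[22]=1 (border 'd')
j=23 s[j]='b': k: 1→0; π[23]=0 (border '')
j=24 s[j]='f': π[24]=0 (border '')
j=25 s[j]='e': π[25]=0 (border '')
j=26 s[j]='e': π[26]=0 (border '')
j=27 s[j]='f': π[27]=0 (border '')
j=28 s[j]='e': π[28]=0 (border '')
j=29 s[j]='e': π[29]=0 (border '')
j=30 s[j]='e': π[30]=0 (border '')
j=31 s[j]='f': π[31]=0 (border '')
j=32 s[j]='c': π[32]=0 (border '')
j=33 s[j]='e': π[33]=0 (border '')
j=34 s[j]='f': π[34]=0 (border '')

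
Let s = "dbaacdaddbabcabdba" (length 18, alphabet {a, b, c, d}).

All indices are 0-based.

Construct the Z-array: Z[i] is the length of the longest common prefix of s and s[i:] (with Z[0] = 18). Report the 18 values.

[18, 0, 0, 0, 0, 1, 0, 1, 3, 0, 0, 0, 0, 0, 0, 3, 0, 0]

Z[0]=18
i=1: fresh scan; Z[1]=0
i=2: fresh scan; Z[2]=0
i=3: fresh scan; Z[3]=0
i=4: fresh scan; Z[4]=0
i=5: fresh scan; Z[5]=1 scan→box=[5,6)
i=6: fresh scan; Z[6]=0
i=7: fresh scan; Z[7]=1 scan→box=[7,8)
i=8: fresh scan; Z[8]=3 scan→box=[8,11)
i=9: min(r-i=2, Z[1]=0)=0; Z[9]=0
i=10: min(r-i=1, Z[2]=0)=0; Z[10]=0
i=11: fresh scan; Z[11]=0
i=12: fresh scan; Z[12]=0
i=13: fresh scan; Z[13]=0
i=14: fresh scan; Z[14]=0
i=15: fresh scan; Z[15]=3 scan→box=[15,18)
i=16: min(r-i=2, Z[1]=0)=0; Z[16]=0
i=17: min(r-i=1, Z[2]=0)=0; Z[17]=0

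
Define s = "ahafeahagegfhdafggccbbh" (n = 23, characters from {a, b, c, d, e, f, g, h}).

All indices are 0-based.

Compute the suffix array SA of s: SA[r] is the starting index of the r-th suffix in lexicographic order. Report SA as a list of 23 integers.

[2, 14, 7, 0, 5, 20, 21, 19, 18, 13, 4, 9, 3, 15, 11, 17, 8, 10, 16, 22, 1, 6, 12]

rank | idx | suffix
   0 |   2 | afeahagegfhdafggccbbh
   1 |  14 | afggccbbh
   2 |   7 | agegfhdafggccbbh
   3 |   0 | ahafeahagegfhdafggccbbh
   4 |   5 | ahagegfhdafggccbbh
   5 |  20 | bbh
   6 |  21 | bh
   7 |  19 | cbbh
   8 |  18 | ccbbh
   9 |  13 | dafggccbbh
  10 |   4 | eahagegfhdafggccbbh
  11 |   9 | egfhdafggccbbh
  12 |   3 | feahagegfhdafggccbbh
  13 |  15 | fggccbbh
  14 |  11 | fhdafggccbbh
  15 |  17 | gccbbh
  16 |   8 | gegfhdafggccbbh
  17 |  10 | gfhdafggccbbh
  18 |  16 | ggccbbh
  19 |  22 | h
  20 |   1 | hafeahagegfhdafggccbbh
  21 |   6 | hagegfhdafggccbbh
  22 |  12 | hdafggccbbh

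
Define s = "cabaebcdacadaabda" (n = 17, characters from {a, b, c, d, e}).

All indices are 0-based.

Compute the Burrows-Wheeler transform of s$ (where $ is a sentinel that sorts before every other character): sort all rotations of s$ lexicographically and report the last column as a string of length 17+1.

rank  rotation            last
    0  $cabaebcdacadaabda  a
    1  a$cabaebcdacadaabd  d
    2  aabda$cabaebcdacad  d
    3  abaebcdacadaabda$c  c
    4  abda$cabaebcdacada  a
    5  acadaabda$cabaebcd  d
    6  adaabda$cabaebcdac  c
    7  aebcdacadaabda$cab  b
    8  baebcdacadaabda$ca  a
    9  bcdacadaabda$cabae  e
   10  bda$cabaebcdacadaa  a
   11  cabaebcdacadaabda$  $
   12  cadaabda$cabaebcda  a
   13  cdacadaabda$cabaeb  b
   14  da$cabaebcdacadaab  b
   15  daabda$cabaebcdaca  a
   16  dacadaabda$cabaebc  c
   17  ebcdacadaabda$caba  a

addcadcbaea$abbaca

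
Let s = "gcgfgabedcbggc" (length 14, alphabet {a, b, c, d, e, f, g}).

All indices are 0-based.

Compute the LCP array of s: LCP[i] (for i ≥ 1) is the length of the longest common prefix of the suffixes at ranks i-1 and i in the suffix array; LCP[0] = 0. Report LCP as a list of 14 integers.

sorted suffixes:
  #0 SA[0]=5  'abedcbggc'
  #1 SA[1]=6  'bedcbggc'
  #2 SA[2]=10  'bggc'
  #3 SA[3]=13  'c'
  #4 SA[4]=9  'cbggc'
  #5 SA[5]=1  'cgfgabedcbggc'
  #6 SA[6]=8  'dcbggc'
  #7 SA[7]=7  'edcbggc'
  #8 SA[8]=3  'fgabedcbggc'
  #9 SA[9]=4  'gabedcbggc'
  #10 SA[10]=12  'gc'
  #11 SA[11]=0  'gcgfgabedcbggc'
  #12 SA[12]=2  'gfgabedcbggc'
  #13 SA[13]=11  'ggc'

SA = [5, 6, 10, 13, 9, 1, 8, 7, 3, 4, 12, 0, 2, 11]
rank  pair      lcp
   1  s[5:],s[6:]  0  ''
   2  s[6:],s[10:]  1  'b'
   3  s[10:],s[13:]  0  ''
   4  s[13:],s[9:]  1  'c'
   5  s[9:],s[1:]  1  'c'
   6  s[1:],s[8:]  0  ''
   7  s[8:],s[7:]  0  ''
   8  s[7:],s[3:]  0  ''
   9  s[3:],s[4:]  0  ''
  10  s[4:],s[12:]  1  'g'
  11  s[12:],s[0:]  2  'gc'
  12  s[0:],s[2:]  1  'g'
  13  s[2:],s[11:]  1  'g'

[0, 0, 1, 0, 1, 1, 0, 0, 0, 0, 1, 2, 1, 1]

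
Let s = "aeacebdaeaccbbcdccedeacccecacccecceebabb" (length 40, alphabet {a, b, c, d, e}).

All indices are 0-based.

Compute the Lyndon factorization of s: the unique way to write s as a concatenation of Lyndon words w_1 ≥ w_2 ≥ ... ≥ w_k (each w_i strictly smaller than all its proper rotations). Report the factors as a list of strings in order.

["ae", "acebdae", "accbbcdccedeacccecacccecceeb", "abb"]

emit factor 1: 'ae' (i=0, period=2)
emit factor 2: 'acebdae' (i=2, period=7)
emit factor 3: 'accbbcdccedeacccecacccecceeb' (i=9, period=28)
emit factor 4: 'abb' (i=37, period=3)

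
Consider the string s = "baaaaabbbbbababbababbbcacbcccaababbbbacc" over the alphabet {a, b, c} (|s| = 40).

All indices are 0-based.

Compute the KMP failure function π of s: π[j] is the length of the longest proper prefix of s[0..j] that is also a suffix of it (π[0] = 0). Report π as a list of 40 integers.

π[0] = 0
j=1 s[j]='a': π[1]=0 (border '')
j=2 s[j]='a': π[2]=0 (border '')
j=3 s[j]='a': π[3]=0 (border '')
j=4 s[j]='a': π[4]=0 (border '')
j=5 s[j]='a': π[5]=0 (border '')
j=6 s[j]='b': π[6]=1 (border 'b')
j=7 s[j]='b': k: 1→0; π[7]=1 (border 'b')
j=8 s[j]='b': k: 1→0; π[8]=1 (border 'b')
j=9 s[j]='b': k: 1→0; π[9]=1 (border 'b')
j=10 s[j]='b': k: 1→0; π[10]=1 (border 'b')
j=11 s[j]='a': π[11]=2 (border 'ba')
j=12 s[j]='b': k: 2→0; π[12]=1 (border 'b')
j=13 s[j]='a': π[13]=2 (border 'ba')
j=14 s[j]='b': k: 2→0; π[14]=1 (border 'b')
j=15 s[j]='b': k: 1→0; π[15]=1 (border 'b')
j=16 s[j]='a': π[16]=2 (border 'ba')
j=17 s[j]='b': k: 2→0; π[17]=1 (border 'b')
j=18 s[j]='a': π[18]=2 (border 'ba')
j=19 s[j]='b': k: 2→0; π[19]=1 (border 'b')
j=20 s[j]='b': k: 1→0; π[20]=1 (border 'b')
j=21 s[j]='b': k: 1→0; π[21]=1 (border 'b')
j=22 s[j]='c': k: 1→0; π[22]=0 (border '')
j=23 s[j]='a': π[23]=0 (border '')
j=24 s[j]='c': π[24]=0 (border '')
j=25 s[j]='b': π[25]=1 (border 'b')
j=26 s[j]='c': k: 1→0; π[26]=0 (border '')
j=27 s[j]='c': π[27]=0 (border '')
j=28 s[j]='c': π[28]=0 (border '')
j=29 s[j]='a': π[29]=0 (border '')
j=30 s[j]='a': π[30]=0 (border '')
j=31 s[j]='b': π[31]=1 (border 'b')
j=32 s[j]='a': π[32]=2 (border 'ba')
j=33 s[j]='b': k: 2→0; π[33]=1 (border 'b')
j=34 s[j]='b': k: 1→0; π[34]=1 (border 'b')
j=35 s[j]='b': k: 1→0; π[35]=1 (border 'b')
j=36 s[j]='b': k: 1→0; π[36]=1 (border 'b')
j=37 s[j]='a': π[37]=2 (border 'ba')
j=38 s[j]='c': k: 2→0; π[38]=0 (border '')
j=39 s[j]='c': π[39]=0 (border '')

[0, 0, 0, 0, 0, 0, 1, 1, 1, 1, 1, 2, 1, 2, 1, 1, 2, 1, 2, 1, 1, 1, 0, 0, 0, 1, 0, 0, 0, 0, 0, 1, 2, 1, 1, 1, 1, 2, 0, 0]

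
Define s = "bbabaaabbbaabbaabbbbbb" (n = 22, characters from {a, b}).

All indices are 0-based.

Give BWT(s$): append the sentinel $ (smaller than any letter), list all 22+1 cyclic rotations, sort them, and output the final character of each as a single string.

bbbabbaaababbbbba$babba

rank  rotation                 last
    0  $bbabaaabbbaabbaabbbbbb  b
    1  aaabbbaabbaabbbbbb$bbab  b
    2  aabbaabbbbbb$bbabaaabbb  b
    3  aabbbaabbaabbbbbb$bbaba  a
    4  aabbbbbb$bbabaaabbbaabb  b
    5  abaaabbbaabbaabbbbbb$bb  b
    6  abbaabbbbbb$bbabaaabbba  a
    7  abbbaabbaabbbbbb$bbabaa  a
    8  abbbbbb$bbabaaabbbaabba  a
    9  b$bbabaaabbbaabbaabbbbb  b
   10  baaabbbaabbaabbbbbb$bba  a
   11  baabbaabbbbbb$bbabaaabb  b
   12  baabbbbbb$bbabaaabbbaab  b
   13  babaaabbbaabbaabbbbbb$b  b
   14  bb$bbabaaabbbaabbaabbbb  b
   15  bbaabbaabbbbbb$bbabaaab  b
   16  bbaabbbbbb$bbabaaabbbaa  a
   17  bbabaaabbbaabbaabbbbbb$  $
   18  bbb$bbabaaabbbaabbaabbb  b
   19  bbbaabbaabbbbbb$bbabaaa  a
   20  bbbb$bbabaaabbbaabbaabb  b
   21  bbbbb$bbabaaabbbaabbaab  b
   22  bbbbbb$bbabaaabbbaabbaa  a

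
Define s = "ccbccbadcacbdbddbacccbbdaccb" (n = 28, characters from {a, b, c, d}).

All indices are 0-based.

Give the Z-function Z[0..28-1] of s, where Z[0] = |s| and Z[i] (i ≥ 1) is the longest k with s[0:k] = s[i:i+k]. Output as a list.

Z[0]=28
i=1: fresh scan; Z[1]=1 grow→box=[1,2)
i=2: fresh scan; Z[2]=0
i=3: fresh scan; Z[3]=3 grow→box=[3,6)
i=4: min(r-i=2, Z[1]=1)=1; Z[4]=1
i=5: min(r-i=1, Z[2]=0)=0; Z[5]=0
i=6: fresh scan; Z[6]=0
i=7: fresh scan; Z[7]=0
i=8: fresh scan; Z[8]=1 grow→box=[8,9)
i=9: fresh scan; Z[9]=0
i=10: fresh scan; Z[10]=1 grow→box=[10,11)
i=11: fresh scan; Z[11]=0
i=12: fresh scan; Z[12]=0
i=13: fresh scan; Z[13]=0
i=14: fresh scan; Z[14]=0
i=15: fresh scan; Z[15]=0
i=16: fresh scan; Z[16]=0
i=17: fresh scan; Z[17]=0
i=18: fresh scan; Z[18]=2 grow→box=[18,20)
i=19: min(r-i=1, Z[1]=1)=1; Z[19]=3 grow→box=[19,22)
i=20: min(r-i=2, Z[1]=1)=1; Z[20]=1
i=21: min(r-i=1, Z[2]=0)=0; Z[21]=0
i=22: fresh scan; Z[22]=0
i=23: fresh scan; Z[23]=0
i=24: fresh scan; Z[24]=0
i=25: fresh scan; Z[25]=3 grow→box=[25,28)
i=26: min(r-i=2, Z[1]=1)=1; Z[26]=1
i=27: min(r-i=1, Z[2]=0)=0; Z[27]=0

[28, 1, 0, 3, 1, 0, 0, 0, 1, 0, 1, 0, 0, 0, 0, 0, 0, 0, 2, 3, 1, 0, 0, 0, 0, 3, 1, 0]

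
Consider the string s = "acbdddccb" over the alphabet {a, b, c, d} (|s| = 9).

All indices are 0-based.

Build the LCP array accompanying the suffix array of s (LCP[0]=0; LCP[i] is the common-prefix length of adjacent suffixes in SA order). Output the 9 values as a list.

rank | idx | suffix
   0 |   0 | acbdddccb
   1 |   8 | b
   2 |   2 | bdddccb
   3 |   7 | cb
   4 |   1 | cbdddccb
   5 |   6 | ccb
   6 |   5 | dccb
   7 |   4 | ddccb
   8 |   3 | dddccb

SA = [0, 8, 2, 7, 1, 6, 5, 4, 3]
rank  pair      lcp
   1  s[0:],s[8:]  0  ''
   2  s[8:],s[2:]  1  'b'
   3  s[2:],s[7:]  0  ''
   4  s[7:],s[1:]  2  'cb'
   5  s[1:],s[6:]  1  'c'
   6  s[6:],s[5:]  0  ''
   7  s[5:],s[4:]  1  'd'
   8  s[4:],s[3:]  2  'dd'

[0, 0, 1, 0, 2, 1, 0, 1, 2]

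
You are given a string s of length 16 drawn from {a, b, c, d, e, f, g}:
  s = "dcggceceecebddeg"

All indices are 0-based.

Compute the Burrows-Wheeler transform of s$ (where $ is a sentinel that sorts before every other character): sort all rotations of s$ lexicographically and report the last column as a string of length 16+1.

rank  rotation           last
    0  $dcggceceecebddeg  g
    1  bddeg$dcggceceece  e
    2  cebddeg$dcggcecee  e
    3  ceceecebddeg$dcgg  g
    4  ceecebddeg$dcggce  e
    5  cggceceecebddeg$d  d
    6  dcggceceecebddeg$  $
    7  ddeg$dcggceceeceb  b
    8  deg$dcggceceecebd  d
    9  ebddeg$dcggceceec  c
   10  ecebddeg$dcggcece  e
   11  eceecebddeg$dcggc  c
   12  eecebddeg$dcggcec  c
   13  eg$dcggceceecebdd  d
   14  g$dcggceceecebdde  e
   15  gceceecebddeg$dcg  g
   16  ggceceecebddeg$dc  c

geeged$bdceccdegc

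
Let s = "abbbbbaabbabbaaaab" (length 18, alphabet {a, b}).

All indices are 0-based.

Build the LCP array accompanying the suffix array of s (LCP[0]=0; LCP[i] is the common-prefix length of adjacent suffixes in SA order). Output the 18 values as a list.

[0, 3, 2, 3, 1, 2, 4, 3, 0, 1, 3, 2, 1, 4, 3, 2, 3, 4]

sorted suffixes:
  #0 SA[0]=13  'aaaab'
  #1 SA[1]=14  'aaab'
  #2 SA[2]=15  'aab'
  #3 SA[3]=6  'aabbabbaaaab'
  #4 SA[4]=16  'ab'
  #5 SA[5]=10  'abbaaaab'
  #6 SA[6]=7  'abbabbaaaab'
  #7 SA[7]=0  'abbbbbaabbabbaaaab'
  #8 SA[8]=17  'b'
  #9 SA[9]=12  'baaaab'
  #10 SA[10]=5  'baabbabbaaaab'
  #11 SA[11]=9  'babbaaaab'
  #12 SA[12]=11  'bbaaaab'
  #13 SA[13]=4  'bbaabbabbaaaab'
  #14 SA[14]=8  'bbabbaaaab'
  #15 SA[15]=3  'bbbaabbabbaaaab'
  #16 SA[16]=2  'bbbbaabbabbaaaab'
  #17 SA[17]=1  'bbbbbaabbabbaaaab'

SA = [13, 14, 15, 6, 16, 10, 7, 0, 17, 12, 5, 9, 11, 4, 8, 3, 2, 1]
rank  pair      lcp
   1  s[13:],s[14:]  3  'aaa'
   2  s[14:],s[15:]  2  'aa'
   3  s[15:],s[6:]  3  'aab'
   4  s[6:],s[16:]  1  'a'
   5  s[16:],s[10:]  2  'ab'
   6  s[10:],s[7:]  4  'abba'
   7  s[7:],s[0:]  3  'abb'
   8  s[0:],s[17:]  0  ''
   9  s[17:],s[12:]  1  'b'
  10  s[12:],s[5:]  3  'baa'
  11  s[5:],s[9:]  2  'ba'
  12  s[9:],s[11:]  1  'b'
  13  s[11:],s[4:]  4  'bbaa'
  14  s[4:],s[8:]  3  'bba'
  15  s[8:],s[3:]  2  'bb'
  16  s[3:],s[2:]  3  'bbb'
  17  s[2:],s[1:]  4  'bbbb'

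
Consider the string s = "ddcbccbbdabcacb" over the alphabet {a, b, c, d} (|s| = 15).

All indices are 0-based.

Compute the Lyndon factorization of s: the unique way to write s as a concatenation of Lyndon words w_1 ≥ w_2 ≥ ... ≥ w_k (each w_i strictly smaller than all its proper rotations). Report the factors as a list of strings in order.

emit factor 1: 'd' (i=0, period=1)
emit factor 2: 'd' (i=1, period=1)
emit factor 3: 'c' (i=2, period=1)
emit factor 4: 'bcc' (i=3, period=3)
emit factor 5: 'bbd' (i=6, period=3)
emit factor 6: 'abcacb' (i=9, period=6)

["d", "d", "c", "bcc", "bbd", "abcacb"]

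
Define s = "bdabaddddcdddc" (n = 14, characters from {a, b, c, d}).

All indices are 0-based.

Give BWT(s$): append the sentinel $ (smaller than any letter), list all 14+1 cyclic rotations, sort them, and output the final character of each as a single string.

cdba$ddbddddcda

rank  rotation         last
    0  $bdabaddddcdddc  c
    1  abaddddcdddc$bd  d
    2  addddcdddc$bdab  b
    3  baddddcdddc$bda  a
    4  bdabaddddcdddc$  $
    5  c$bdabaddddcddd  d
    6  cdddc$bdabadddd  d
    7  dabaddddcdddc$b  b
    8  dc$bdabaddddcdd  d
    9  dcdddc$bdabaddd  d
   10  ddc$bdabaddddcd  d
   11  ddcdddc$bdabadd  d
   12  dddc$bdabaddddc  c
   13  dddcdddc$bdabad  d
   14  ddddcdddc$bdaba  a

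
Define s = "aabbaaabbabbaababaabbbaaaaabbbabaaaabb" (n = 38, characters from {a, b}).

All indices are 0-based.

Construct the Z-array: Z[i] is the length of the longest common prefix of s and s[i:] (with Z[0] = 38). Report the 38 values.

Z[0]=38
i=1: fresh scan; Z[1]=1 scan→box=[1,2)
i=2: fresh scan; Z[2]=0
i=3: fresh scan; Z[3]=0
i=4: fresh scan; Z[4]=2 scan→box=[4,6)
i=5: min(r-i=1, Z[1]=1)=1; Z[5]=5 scan→box=[5,10)
i=6: min(r-i=4, Z[1]=1)=1; Z[6]=1
i=7: min(r-i=3, Z[2]=0)=0; Z[7]=0
i=8: min(r-i=2, Z[3]=0)=0; Z[8]=0
i=9: min(r-i=1, Z[4]=2)=1; Z[9]=1
i=10: fresh scan; Z[10]=0
i=11: fresh scan; Z[11]=0
i=12: fresh scan; Z[12]=3 scan→box=[12,15)
i=13: min(r-i=2, Z[1]=1)=1; Z[13]=1
i=14: min(r-i=1, Z[2]=0)=0; Z[14]=0
i=15: fresh scan; Z[15]=1 scan→box=[15,16)
i=16: fresh scan; Z[16]=0
i=17: fresh scan; Z[17]=4 scan→box=[17,21)
i=18: min(r-i=3, Z[1]=1)=1; Z[18]=1
i=19: min(r-i=2, Z[2]=0)=0; Z[19]=0
i=20: min(r-i=1, Z[3]=0)=0; Z[20]=0
i=21: fresh scan; Z[21]=0
i=22: fresh scan; Z[22]=2 scan→box=[22,24)
i=23: min(r-i=1, Z[1]=1)=1; Z[23]=2 scan→box=[23,25)
i=24: min(r-i=1, Z[1]=1)=1; Z[24]=2 scan→box=[24,26)
i=25: min(r-i=1, Z[1]=1)=1; Z[25]=4 scan→box=[25,29)
i=26: min(r-i=3, Z[1]=1)=1; Z[26]=1
i=27: min(r-i=2, Z[2]=0)=0; Z[27]=0
i=28: min(r-i=1, Z[3]=0)=0; Z[28]=0
i=29: fresh scan; Z[29]=0
i=30: fresh scan; Z[30]=1 scan→box=[30,31)
i=31: fresh scan; Z[31]=0
i=32: fresh scan; Z[32]=2 scan→box=[32,34)
i=33: min(r-i=1, Z[1]=1)=1; Z[33]=2 scan→box=[33,35)
i=34: min(r-i=1, Z[1]=1)=1; Z[34]=4 scan→box=[34,38)
i=35: min(r-i=3, Z[1]=1)=1; Z[35]=1
i=36: min(r-i=2, Z[2]=0)=0; Z[36]=0
i=37: min(r-i=1, Z[3]=0)=0; Z[37]=0

[38, 1, 0, 0, 2, 5, 1, 0, 0, 1, 0, 0, 3, 1, 0, 1, 0, 4, 1, 0, 0, 0, 2, 2, 2, 4, 1, 0, 0, 0, 1, 0, 2, 2, 4, 1, 0, 0]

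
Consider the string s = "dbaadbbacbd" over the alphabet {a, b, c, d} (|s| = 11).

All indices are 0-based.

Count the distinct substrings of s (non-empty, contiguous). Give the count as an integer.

57

rank→(start, suffix):
  0 → (2, 'aadbbacbd')
  1 → (7, 'acbd')
  2 → (3, 'adbbacbd')
  3 → (1, 'baadbbacbd')
  4 → (6, 'bacbd')
  5 → (5, 'bbacbd')
  6 → (9, 'bd')
  7 → (8, 'cbd')
  8 → (10, 'd')
  9 → (0, 'dbaadbbacbd')
  10 → (4, 'dbbacbd')

SA = [2, 7, 3, 1, 6, 5, 9, 8, 10, 0, 4]
rank  pair      lcp
   1  s[2:],s[7:]  1  'a'
   2  s[7:],s[3:]  1  'a'
   3  s[3:],s[1:]  0  ''
   4  s[1:],s[6:]  2  'ba'
   5  s[6:],s[5:]  1  'b'
   6  s[5:],s[9:]  1  'b'
   7  s[9:],s[8:]  0  ''
   8  s[8:],s[10:]  0  ''
   9  s[10:],s[0:]  1  'd'
  10  s[0:],s[4:]  2  'db'

n(n+1)/2 = 11·12/2 = 66
Σ LCP = 0 + 1 + 1 + 0 + 2 + 1 + 1 + 0 + 0 + 1 + 2 = 9
distinct = 66 − 9 = 57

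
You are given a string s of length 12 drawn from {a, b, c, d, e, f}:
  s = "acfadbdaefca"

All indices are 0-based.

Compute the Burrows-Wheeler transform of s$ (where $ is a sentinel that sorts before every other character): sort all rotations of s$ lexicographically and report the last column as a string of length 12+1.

ac$fddfabaace

rank  rotation       last
    0  $acfadbdaefca  a
    1  a$acfadbdaefc  c
    2  acfadbdaefca$  $
    3  adbdaefca$acf  f
    4  aefca$acfadbd  d
    5  bdaefca$acfad  d
    6  ca$acfadbdaef  f
    7  cfadbdaefca$a  a
    8  daefca$acfadb  b
    9  dbdaefca$acfa  a
   10  efca$acfadbda  a
   11  fadbdaefca$ac  c
   12  fca$acfadbdae  e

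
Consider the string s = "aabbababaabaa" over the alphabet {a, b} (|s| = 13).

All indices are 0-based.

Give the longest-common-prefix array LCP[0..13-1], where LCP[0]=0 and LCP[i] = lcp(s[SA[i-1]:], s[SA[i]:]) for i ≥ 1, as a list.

rank | idx | suffix
   0 |  12 | a
   1 |  11 | aa
   2 |   8 | aabaa
   3 |   0 | aabbababaabaa
   4 |   9 | abaa
   5 |   6 | abaabaa
   6 |   4 | ababaabaa
   7 |   1 | abbababaabaa
   8 |  10 | baa
   9 |   7 | baabaa
  10 |   5 | babaabaa
  11 |   3 | bababaabaa
  12 |   2 | bbababaabaa

SA = [12, 11, 8, 0, 9, 6, 4, 1, 10, 7, 5, 3, 2]
[i] adj suffixes → lcp
  [1] 12/11 → 1 ('a')
  [2] 11/8 → 2 ('aa')
  [3] 8/0 → 3 ('aab')
  [4] 0/9 → 1 ('a')
  [5] 9/6 → 4 ('abaa')
  [6] 6/4 → 3 ('aba')
  [7] 4/1 → 2 ('ab')
  [8] 1/10 → 0 ('')
  [9] 10/7 → 3 ('baa')
  [10] 7/5 → 2 ('ba')
  [11] 5/3 → 4 ('baba')
  [12] 3/2 → 1 ('b')

[0, 1, 2, 3, 1, 4, 3, 2, 0, 3, 2, 4, 1]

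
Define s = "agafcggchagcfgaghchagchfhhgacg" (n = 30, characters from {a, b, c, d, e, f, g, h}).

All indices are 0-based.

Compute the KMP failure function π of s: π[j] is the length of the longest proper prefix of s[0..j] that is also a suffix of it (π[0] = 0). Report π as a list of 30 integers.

[0, 0, 1, 0, 0, 0, 0, 0, 0, 1, 2, 0, 0, 0, 1, 2, 0, 0, 0, 1, 2, 0, 0, 0, 0, 0, 0, 1, 0, 0]

π[0] = 0
j=1 s[j]='g': π[1]=0 (border '')
j=2 s[j]='a': π[2]=1 (border 'a')
j=3 s[j]='f': k: 1→0; π[3]=0 (border '')
j=4 s[j]='c': π[4]=0 (border '')
j=5 s[j]='g': π[5]=0 (border '')
j=6 s[j]='g': π[6]=0 (border '')
j=7 s[j]='c': π[7]=0 (border '')
j=8 s[j]='h': π[8]=0 (border '')
j=9 s[j]='a': π[9]=1 (border 'a')
j=10 s[j]='g': π[10]=2 (border 'ag')
j=11 s[j]='c': k: 2→0; π[11]=0 (border '')
j=12 s[j]='f': π[12]=0 (border '')
j=13 s[j]='g': π[13]=0 (border '')
j=14 s[j]='a': π[14]=1 (border 'a')
j=15 s[j]='g': π[15]=2 (border 'ag')
j=16 s[j]='h': k: 2→0; π[16]=0 (border '')
j=17 s[j]='c': π[17]=0 (border '')
j=18 s[j]='h': π[18]=0 (border '')
j=19 s[j]='a': π[19]=1 (border 'a')
j=20 s[j]='g': π[20]=2 (border 'ag')
j=21 s[j]='c': k: 2→0; π[21]=0 (border '')
j=22 s[j]='h': π[22]=0 (border '')
j=23 s[j]='f': π[23]=0 (border '')
j=24 s[j]='h': π[24]=0 (border '')
j=25 s[j]='h': π[25]=0 (border '')
j=26 s[j]='g': π[26]=0 (border '')
j=27 s[j]='a': π[27]=1 (border 'a')
j=28 s[j]='c': k: 1→0; π[28]=0 (border '')
j=29 s[j]='g': π[29]=0 (border '')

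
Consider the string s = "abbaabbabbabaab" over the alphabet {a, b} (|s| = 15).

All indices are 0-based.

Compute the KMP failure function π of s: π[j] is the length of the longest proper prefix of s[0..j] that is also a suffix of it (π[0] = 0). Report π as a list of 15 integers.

π[0] = 0
j=1 s[j]='b': π[1]=0 (border '')
j=2 s[j]='b': π[2]=0 (border '')
j=3 s[j]='a': π[3]=1 (border 'a')
j=4 s[j]='a': k: 1→0; π[4]=1 (border 'a')
j=5 s[j]='b': π[5]=2 (border 'ab')
j=6 s[j]='b': π[6]=3 (border 'abb')
j=7 s[j]='a': π[7]=4 (border 'abba')
j=8 s[j]='b': k: 4→1; π[8]=2 (border 'ab')
j=9 s[j]='b': π[9]=3 (border 'abb')
j=10 s[j]='a': π[10]=4 (border 'abba')
j=11 s[j]='b': k: 4→1; π[11]=2 (border 'ab')
j=12 s[j]='a': k: 2→0; π[12]=1 (border 'a')
j=13 s[j]='a': k: 1→0; π[13]=1 (border 'a')
j=14 s[j]='b': π[14]=2 (border 'ab')

[0, 0, 0, 1, 1, 2, 3, 4, 2, 3, 4, 2, 1, 1, 2]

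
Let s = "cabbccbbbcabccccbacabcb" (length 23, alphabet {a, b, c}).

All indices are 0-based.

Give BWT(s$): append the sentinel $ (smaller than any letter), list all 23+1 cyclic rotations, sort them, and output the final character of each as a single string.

rank  rotation                  last
    0  $cabbccbbbcabccccbacabcb  b
    1  abbccbbbcabccccbacabcb$c  c
    2  abcb$cabbccbbbcabccccbac  c
    3  abccccbacabcb$cabbccbbbc  c
    4  acabcb$cabbccbbbcabccccb  b
    5  b$cabbccbbbcabccccbacabc  c
    6  bacabcb$cabbccbbbcabcccc  c
    7  bbbcabccccbacabcb$cabbcc  c
    8  bbcabccccbacabcb$cabbccb  b
    9  bbccbbbcabccccbacabcb$ca  a
   10  bcabccccbacabcb$cabbccbb  b
   11  bcb$cabbccbbbcabccccbaca  a
   12  bccbbbcabccccbacabcb$cab  b
   13  bccccbacabcb$cabbccbbbca  a
   14  cabbccbbbcabccccbacabcb$  $
   15  cabcb$cabbccbbbcabccccba  a
   16  cabccccbacabcb$cabbccbbb  b
   17  cb$cabbccbbbcabccccbacab  b
   18  cbacabcb$cabbccbbbcabccc  c
   19  cbbbcabccccbacabcb$cabbc  c
   20  ccbacabcb$cabbccbbbcabcc  c
   21  ccbbbcabccccbacabcb$cabb  b
   22  cccbacabcb$cabbccbbbcabc  c
   23  ccccbacabcb$cabbccbbbcab  b

bcccbcccbababa$abbcccbcb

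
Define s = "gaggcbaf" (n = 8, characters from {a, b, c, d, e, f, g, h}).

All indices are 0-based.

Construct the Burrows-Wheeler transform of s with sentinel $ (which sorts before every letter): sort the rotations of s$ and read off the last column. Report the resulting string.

rank  rotation   last
    0  $gaggcbaf  f
    1  af$gaggcb  b
    2  aggcbaf$g  g
    3  baf$gaggc  c
    4  cbaf$gagg  g
    5  f$gaggcba  a
    6  gaggcbaf$  $
    7  gcbaf$gag  g
    8  ggcbaf$ga  a

fbgcga$ga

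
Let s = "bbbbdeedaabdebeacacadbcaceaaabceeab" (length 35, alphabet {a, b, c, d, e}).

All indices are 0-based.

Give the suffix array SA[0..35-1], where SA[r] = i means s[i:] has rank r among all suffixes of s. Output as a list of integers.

[26, 27, 8, 33, 28, 9, 15, 17, 23, 19, 34, 0, 1, 2, 21, 29, 10, 3, 13, 16, 22, 18, 24, 30, 7, 20, 11, 4, 25, 32, 14, 12, 6, 31, 5]

sorted suffixes:
  #0 SA[0]=26  'aaabceeab'
  #1 SA[1]=27  'aabceeab'
  #2 SA[2]=8  'aabdebeacacadbcaceaaabceeab'
  #3 SA[3]=33  'ab'
  #4 SA[4]=28  'abceeab'
  #5 SA[5]=9  'abdebeacacadbcaceaaabceeab'
  #6 SA[6]=15  'acacadbcaceaaabceeab'
  #7 SA[7]=17  'acadbcaceaaabceeab'
  #8 SA[8]=23  'aceaaabceeab'
  #9 SA[9]=19  'adbcaceaaabceeab'
  #10 SA[10]=34  'b'
  #11 SA[11]=0  'bbbbdeedaabdebeacacadbcaceaaabceeab'
  #12 SA[12]=1  'bbbdeedaabdebeacacadbcaceaaabceeab'
  #13 SA[13]=2  'bbdeedaabdebeacacadbcaceaaabceeab'
  #14 SA[14]=21  'bcaceaaabceeab'
  #15 SA[15]=29  'bceeab'
  #16 SA[16]=10  'bdebeacacadbcaceaaabceeab'
  #17 SA[17]=3  'bdeedaabdebeacacadbcaceaaabceeab'
  #18 SA[18]=13  'beacacadbcaceaaabceeab'
  #19 SA[19]=16  'cacadbcaceaaabceeab'
  #20 SA[20]=22  'caceaaabceeab'
  #21 SA[21]=18  'cadbcaceaaabceeab'
  #22 SA[22]=24  'ceaaabceeab'
  #23 SA[23]=30  'ceeab'
  #24 SA[24]=7  'daabdebeacacadbcaceaaabceeab'
  #25 SA[25]=20  'dbcaceaaabceeab'
  #26 SA[26]=11  'debeacacadbcaceaaabceeab'
  #27 SA[27]=4  'deedaabdebeacacadbcaceaaabceeab'
  #28 SA[28]=25  'eaaabceeab'
  #29 SA[29]=32  'eab'
  #30 SA[30]=14  'eacacadbcaceaaabceeab'
  #31 SA[31]=12  'ebeacacadbcaceaaabceeab'
  #32 SA[32]=6  'edaabdebeacacadbcaceaaabceeab'
  #33 SA[33]=31  'eeab'
  #34 SA[34]=5  'eedaabdebeacacadbcaceaaabceeab'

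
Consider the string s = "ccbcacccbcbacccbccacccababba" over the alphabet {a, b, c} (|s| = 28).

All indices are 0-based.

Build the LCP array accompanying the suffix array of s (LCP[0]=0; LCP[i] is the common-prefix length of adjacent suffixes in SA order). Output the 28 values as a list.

rank→(start, suffix):
  0 → (27, 'a')
  1 → (22, 'ababba')
  2 → (24, 'abba')
  3 → (18, 'acccababba')
  4 → (4, 'acccbcbacccbccacccababba')
  5 → (11, 'acccbccacccababba')
  6 → (26, 'ba')
  7 → (23, 'babba')
  8 → (10, 'bacccbccacccababba')
  9 → (25, 'bba')
  10 → (2, 'bcacccbcbacccbccacccababba')
  11 → (8, 'bcbacccbccacccababba')
  12 → (15, 'bccacccababba')
  13 → (21, 'cababba')
  14 → (17, 'cacccababba')
  15 → (3, 'cacccbcbacccbccacccababba')
  16 → (9, 'cbacccbccacccababba')
  17 → (1, 'cbcacccbcbacccbccacccababba')
  18 → (7, 'cbcbacccbccacccababba')
  19 → (14, 'cbccacccababba')
  20 → (20, 'ccababba')
  21 → (16, 'ccacccababba')
  22 → (0, 'ccbcacccbcbacccbccacccababba')
  23 → (6, 'ccbcbacccbccacccababba')
  24 → (13, 'ccbccacccababba')
  25 → (19, 'cccababba')
  26 → (5, 'cccbcbacccbccacccababba')
  27 → (12, 'cccbccacccababba')

SA = [27, 22, 24, 18, 4, 11, 26, 23, 10, 25, 2, 8, 15, 21, 17, 3, 9, 1, 7, 14, 20, 16, 0, 6, 13, 19, 5, 12]
i: (SA[i-1],SA[i]) lcp shared
  1: (27,22) 1 'a'
  2: (22,24) 2 'ab'
  3: (24,18) 1 'a'
  4: (18,4) 4 'accc'
  5: (4,11) 6 'acccbc'
  6: (11,26) 0 ''
  7: (26,23) 2 'ba'
  8: (23,10) 2 'ba'
  9: (10,25) 1 'b'
  10: (25,2) 1 'b'
  11: (2,8) 2 'bc'
  12: (8,15) 2 'bc'
  13: (15,21) 0 ''
  14: (21,17) 2 'ca'
  15: (17,3) 5 'caccc'
  16: (3,9) 1 'c'
  17: (9,1) 2 'cb'
  18: (1,7) 3 'cbc'
  19: (7,14) 3 'cbc'
  20: (14,20) 1 'c'
  21: (20,16) 3 'cca'
  22: (16,0) 2 'cc'
  23: (0,6) 4 'ccbc'
  24: (6,13) 4 'ccbc'
  25: (13,19) 2 'cc'
  26: (19,5) 3 'ccc'
  27: (5,12) 5 'cccbc'

[0, 1, 2, 1, 4, 6, 0, 2, 2, 1, 1, 2, 2, 0, 2, 5, 1, 2, 3, 3, 1, 3, 2, 4, 4, 2, 3, 5]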